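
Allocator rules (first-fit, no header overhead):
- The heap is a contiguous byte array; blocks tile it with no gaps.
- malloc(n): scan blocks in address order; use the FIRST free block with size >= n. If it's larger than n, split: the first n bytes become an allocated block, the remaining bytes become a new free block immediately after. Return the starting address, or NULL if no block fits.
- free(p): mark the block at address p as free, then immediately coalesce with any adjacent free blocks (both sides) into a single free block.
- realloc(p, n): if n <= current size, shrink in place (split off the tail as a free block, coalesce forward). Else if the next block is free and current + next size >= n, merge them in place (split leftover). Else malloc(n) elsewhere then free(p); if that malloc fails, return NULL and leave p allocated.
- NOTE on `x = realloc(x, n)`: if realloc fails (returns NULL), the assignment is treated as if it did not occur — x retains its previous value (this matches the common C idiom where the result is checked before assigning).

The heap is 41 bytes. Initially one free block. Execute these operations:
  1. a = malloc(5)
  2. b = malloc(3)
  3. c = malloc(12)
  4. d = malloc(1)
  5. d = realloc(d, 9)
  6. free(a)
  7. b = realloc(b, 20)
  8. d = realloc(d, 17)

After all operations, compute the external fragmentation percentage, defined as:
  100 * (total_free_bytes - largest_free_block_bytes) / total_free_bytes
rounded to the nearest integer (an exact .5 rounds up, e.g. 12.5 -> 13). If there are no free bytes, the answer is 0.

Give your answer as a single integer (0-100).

Op 1: a = malloc(5) -> a = 0; heap: [0-4 ALLOC][5-40 FREE]
Op 2: b = malloc(3) -> b = 5; heap: [0-4 ALLOC][5-7 ALLOC][8-40 FREE]
Op 3: c = malloc(12) -> c = 8; heap: [0-4 ALLOC][5-7 ALLOC][8-19 ALLOC][20-40 FREE]
Op 4: d = malloc(1) -> d = 20; heap: [0-4 ALLOC][5-7 ALLOC][8-19 ALLOC][20-20 ALLOC][21-40 FREE]
Op 5: d = realloc(d, 9) -> d = 20; heap: [0-4 ALLOC][5-7 ALLOC][8-19 ALLOC][20-28 ALLOC][29-40 FREE]
Op 6: free(a) -> (freed a); heap: [0-4 FREE][5-7 ALLOC][8-19 ALLOC][20-28 ALLOC][29-40 FREE]
Op 7: b = realloc(b, 20) -> NULL (b unchanged); heap: [0-4 FREE][5-7 ALLOC][8-19 ALLOC][20-28 ALLOC][29-40 FREE]
Op 8: d = realloc(d, 17) -> d = 20; heap: [0-4 FREE][5-7 ALLOC][8-19 ALLOC][20-36 ALLOC][37-40 FREE]
Free blocks: [5 4] total_free=9 largest=5 -> 100*(9-5)/9 = 400/9 ≈ 44.444 -> rounds to 44

Answer: 44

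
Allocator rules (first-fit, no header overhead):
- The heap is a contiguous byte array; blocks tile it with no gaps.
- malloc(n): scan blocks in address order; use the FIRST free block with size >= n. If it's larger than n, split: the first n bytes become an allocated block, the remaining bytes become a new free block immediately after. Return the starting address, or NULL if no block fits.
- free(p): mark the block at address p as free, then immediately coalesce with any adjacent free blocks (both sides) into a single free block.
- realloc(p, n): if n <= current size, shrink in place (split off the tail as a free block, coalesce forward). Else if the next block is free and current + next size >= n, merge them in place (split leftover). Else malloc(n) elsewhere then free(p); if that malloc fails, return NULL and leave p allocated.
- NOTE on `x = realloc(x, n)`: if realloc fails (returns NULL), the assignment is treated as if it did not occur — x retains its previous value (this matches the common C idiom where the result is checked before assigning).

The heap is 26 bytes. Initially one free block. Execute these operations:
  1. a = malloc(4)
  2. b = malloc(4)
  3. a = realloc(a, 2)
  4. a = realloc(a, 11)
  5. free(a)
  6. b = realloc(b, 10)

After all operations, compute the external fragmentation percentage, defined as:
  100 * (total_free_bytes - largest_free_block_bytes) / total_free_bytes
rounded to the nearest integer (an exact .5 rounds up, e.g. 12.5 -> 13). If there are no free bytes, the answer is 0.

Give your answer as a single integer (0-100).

Op 1: a = malloc(4) -> a = 0; heap: [0-3 ALLOC][4-25 FREE]
Op 2: b = malloc(4) -> b = 4; heap: [0-3 ALLOC][4-7 ALLOC][8-25 FREE]
Op 3: a = realloc(a, 2) -> a = 0; heap: [0-1 ALLOC][2-3 FREE][4-7 ALLOC][8-25 FREE]
Op 4: a = realloc(a, 11) -> a = 8; heap: [0-3 FREE][4-7 ALLOC][8-18 ALLOC][19-25 FREE]
Op 5: free(a) -> (freed a); heap: [0-3 FREE][4-7 ALLOC][8-25 FREE]
Op 6: b = realloc(b, 10) -> b = 4; heap: [0-3 FREE][4-13 ALLOC][14-25 FREE]
Free blocks: [4 12] total_free=16 largest=12 -> 100*(16-12)/16 = 400/16 = 25

Answer: 25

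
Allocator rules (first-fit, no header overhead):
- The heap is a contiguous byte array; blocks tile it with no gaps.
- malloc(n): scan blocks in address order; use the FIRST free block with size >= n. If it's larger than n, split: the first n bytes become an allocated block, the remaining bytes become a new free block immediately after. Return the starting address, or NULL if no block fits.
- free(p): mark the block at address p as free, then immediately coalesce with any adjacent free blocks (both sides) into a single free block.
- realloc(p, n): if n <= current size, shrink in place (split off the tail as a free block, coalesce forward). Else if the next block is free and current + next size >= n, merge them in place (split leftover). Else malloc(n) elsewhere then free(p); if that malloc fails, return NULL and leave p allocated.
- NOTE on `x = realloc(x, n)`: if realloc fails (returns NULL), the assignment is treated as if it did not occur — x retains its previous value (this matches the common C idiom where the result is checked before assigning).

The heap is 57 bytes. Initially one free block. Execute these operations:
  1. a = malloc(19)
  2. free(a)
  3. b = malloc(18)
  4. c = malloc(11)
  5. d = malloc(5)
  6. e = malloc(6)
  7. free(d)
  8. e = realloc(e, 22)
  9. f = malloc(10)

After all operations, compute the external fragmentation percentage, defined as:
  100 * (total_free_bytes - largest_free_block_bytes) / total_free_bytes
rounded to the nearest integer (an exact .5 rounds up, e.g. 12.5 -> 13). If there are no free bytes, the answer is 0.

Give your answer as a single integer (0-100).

Answer: 17

Derivation:
Op 1: a = malloc(19) -> a = 0; heap: [0-18 ALLOC][19-56 FREE]
Op 2: free(a) -> (freed a); heap: [0-56 FREE]
Op 3: b = malloc(18) -> b = 0; heap: [0-17 ALLOC][18-56 FREE]
Op 4: c = malloc(11) -> c = 18; heap: [0-17 ALLOC][18-28 ALLOC][29-56 FREE]
Op 5: d = malloc(5) -> d = 29; heap: [0-17 ALLOC][18-28 ALLOC][29-33 ALLOC][34-56 FREE]
Op 6: e = malloc(6) -> e = 34; heap: [0-17 ALLOC][18-28 ALLOC][29-33 ALLOC][34-39 ALLOC][40-56 FREE]
Op 7: free(d) -> (freed d); heap: [0-17 ALLOC][18-28 ALLOC][29-33 FREE][34-39 ALLOC][40-56 FREE]
Op 8: e = realloc(e, 22) -> e = 34; heap: [0-17 ALLOC][18-28 ALLOC][29-33 FREE][34-55 ALLOC][56-56 FREE]
Op 9: f = malloc(10) -> f = NULL; heap: [0-17 ALLOC][18-28 ALLOC][29-33 FREE][34-55 ALLOC][56-56 FREE]
Free blocks: [5 1] total_free=6 largest=5 -> 100*(6-5)/6 = 100/6 ≈ 16.667 -> rounds to 17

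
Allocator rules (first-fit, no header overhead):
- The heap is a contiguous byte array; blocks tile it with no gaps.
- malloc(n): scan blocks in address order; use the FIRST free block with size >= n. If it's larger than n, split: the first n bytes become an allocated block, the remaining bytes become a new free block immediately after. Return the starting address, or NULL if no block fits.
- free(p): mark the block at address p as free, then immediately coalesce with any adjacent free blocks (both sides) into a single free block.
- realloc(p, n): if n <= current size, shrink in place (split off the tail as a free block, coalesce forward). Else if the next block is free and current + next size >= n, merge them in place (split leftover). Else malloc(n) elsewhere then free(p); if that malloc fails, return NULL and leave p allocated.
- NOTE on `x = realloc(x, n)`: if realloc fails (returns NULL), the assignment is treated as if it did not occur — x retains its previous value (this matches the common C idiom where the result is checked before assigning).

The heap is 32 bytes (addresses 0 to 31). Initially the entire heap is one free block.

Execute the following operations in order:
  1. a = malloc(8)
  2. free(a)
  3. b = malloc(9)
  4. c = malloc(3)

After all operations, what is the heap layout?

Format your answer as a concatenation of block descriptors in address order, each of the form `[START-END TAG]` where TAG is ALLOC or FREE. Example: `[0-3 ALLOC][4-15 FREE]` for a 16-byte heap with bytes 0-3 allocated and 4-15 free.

Op 1: a = malloc(8) -> a = 0; heap: [0-7 ALLOC][8-31 FREE]
Op 2: free(a) -> (freed a); heap: [0-31 FREE]
Op 3: b = malloc(9) -> b = 0; heap: [0-8 ALLOC][9-31 FREE]
Op 4: c = malloc(3) -> c = 9; heap: [0-8 ALLOC][9-11 ALLOC][12-31 FREE]

Answer: [0-8 ALLOC][9-11 ALLOC][12-31 FREE]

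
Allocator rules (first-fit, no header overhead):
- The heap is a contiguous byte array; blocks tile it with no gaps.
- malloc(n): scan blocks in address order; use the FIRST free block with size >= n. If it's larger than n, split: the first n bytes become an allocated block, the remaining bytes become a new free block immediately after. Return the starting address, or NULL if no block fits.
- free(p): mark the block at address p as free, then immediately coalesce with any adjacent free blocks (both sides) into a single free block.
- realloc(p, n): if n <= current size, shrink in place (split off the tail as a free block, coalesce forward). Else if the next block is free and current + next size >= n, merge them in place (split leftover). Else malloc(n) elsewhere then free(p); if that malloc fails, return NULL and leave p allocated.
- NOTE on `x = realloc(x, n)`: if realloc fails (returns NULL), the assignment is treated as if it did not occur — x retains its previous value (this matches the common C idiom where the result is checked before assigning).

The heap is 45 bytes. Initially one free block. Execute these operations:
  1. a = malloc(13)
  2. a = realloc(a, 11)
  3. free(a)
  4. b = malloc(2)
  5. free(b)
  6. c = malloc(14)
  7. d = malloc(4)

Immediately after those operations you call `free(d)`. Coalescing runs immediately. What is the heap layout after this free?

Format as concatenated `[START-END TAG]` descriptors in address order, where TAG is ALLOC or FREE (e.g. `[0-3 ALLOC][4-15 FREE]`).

Answer: [0-13 ALLOC][14-44 FREE]

Derivation:
Op 1: a = malloc(13) -> a = 0; heap: [0-12 ALLOC][13-44 FREE]
Op 2: a = realloc(a, 11) -> a = 0; heap: [0-10 ALLOC][11-44 FREE]
Op 3: free(a) -> (freed a); heap: [0-44 FREE]
Op 4: b = malloc(2) -> b = 0; heap: [0-1 ALLOC][2-44 FREE]
Op 5: free(b) -> (freed b); heap: [0-44 FREE]
Op 6: c = malloc(14) -> c = 0; heap: [0-13 ALLOC][14-44 FREE]
Op 7: d = malloc(4) -> d = 14; heap: [0-13 ALLOC][14-17 ALLOC][18-44 FREE]
free(d): d = 14 -> block [14-17 ALLOC]; mark free, coalesce with adjacent free neighbors -> [0-13 ALLOC][14-44 FREE]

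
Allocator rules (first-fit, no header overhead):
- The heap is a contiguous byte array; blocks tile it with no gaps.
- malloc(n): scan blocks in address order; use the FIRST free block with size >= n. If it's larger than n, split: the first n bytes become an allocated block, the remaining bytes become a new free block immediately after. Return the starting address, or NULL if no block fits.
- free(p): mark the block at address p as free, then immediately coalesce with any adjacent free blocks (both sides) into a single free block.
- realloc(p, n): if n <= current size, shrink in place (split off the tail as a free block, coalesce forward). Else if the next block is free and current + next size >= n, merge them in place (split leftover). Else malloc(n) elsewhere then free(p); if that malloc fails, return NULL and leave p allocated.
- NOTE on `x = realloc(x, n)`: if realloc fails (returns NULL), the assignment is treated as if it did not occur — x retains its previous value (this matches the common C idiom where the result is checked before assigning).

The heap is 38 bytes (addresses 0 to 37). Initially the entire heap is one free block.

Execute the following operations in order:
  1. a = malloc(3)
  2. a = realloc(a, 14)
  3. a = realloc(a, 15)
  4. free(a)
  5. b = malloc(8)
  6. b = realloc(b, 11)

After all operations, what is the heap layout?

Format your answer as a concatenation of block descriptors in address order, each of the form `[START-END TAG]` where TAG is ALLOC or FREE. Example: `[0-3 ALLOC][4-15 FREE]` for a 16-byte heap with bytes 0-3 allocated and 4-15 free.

Answer: [0-10 ALLOC][11-37 FREE]

Derivation:
Op 1: a = malloc(3) -> a = 0; heap: [0-2 ALLOC][3-37 FREE]
Op 2: a = realloc(a, 14) -> a = 0; heap: [0-13 ALLOC][14-37 FREE]
Op 3: a = realloc(a, 15) -> a = 0; heap: [0-14 ALLOC][15-37 FREE]
Op 4: free(a) -> (freed a); heap: [0-37 FREE]
Op 5: b = malloc(8) -> b = 0; heap: [0-7 ALLOC][8-37 FREE]
Op 6: b = realloc(b, 11) -> b = 0; heap: [0-10 ALLOC][11-37 FREE]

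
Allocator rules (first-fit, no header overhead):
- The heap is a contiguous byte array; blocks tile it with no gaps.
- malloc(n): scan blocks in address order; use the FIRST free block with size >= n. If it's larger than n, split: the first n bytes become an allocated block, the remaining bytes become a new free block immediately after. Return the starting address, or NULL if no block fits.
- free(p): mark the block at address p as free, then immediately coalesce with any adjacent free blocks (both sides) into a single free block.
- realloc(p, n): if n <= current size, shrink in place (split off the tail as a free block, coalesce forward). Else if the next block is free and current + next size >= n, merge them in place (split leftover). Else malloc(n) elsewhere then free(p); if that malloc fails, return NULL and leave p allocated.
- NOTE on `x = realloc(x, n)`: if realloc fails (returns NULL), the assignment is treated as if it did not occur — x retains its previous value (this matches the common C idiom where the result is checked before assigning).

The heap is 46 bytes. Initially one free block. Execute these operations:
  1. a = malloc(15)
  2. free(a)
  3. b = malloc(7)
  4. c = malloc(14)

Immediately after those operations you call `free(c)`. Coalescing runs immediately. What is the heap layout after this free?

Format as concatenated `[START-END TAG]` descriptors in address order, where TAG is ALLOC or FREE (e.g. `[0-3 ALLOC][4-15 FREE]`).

Op 1: a = malloc(15) -> a = 0; heap: [0-14 ALLOC][15-45 FREE]
Op 2: free(a) -> (freed a); heap: [0-45 FREE]
Op 3: b = malloc(7) -> b = 0; heap: [0-6 ALLOC][7-45 FREE]
Op 4: c = malloc(14) -> c = 7; heap: [0-6 ALLOC][7-20 ALLOC][21-45 FREE]
free(c): c = 7 -> block [7-20 ALLOC]; mark free, coalesce with adjacent free neighbors -> [0-6 ALLOC][7-45 FREE]

Answer: [0-6 ALLOC][7-45 FREE]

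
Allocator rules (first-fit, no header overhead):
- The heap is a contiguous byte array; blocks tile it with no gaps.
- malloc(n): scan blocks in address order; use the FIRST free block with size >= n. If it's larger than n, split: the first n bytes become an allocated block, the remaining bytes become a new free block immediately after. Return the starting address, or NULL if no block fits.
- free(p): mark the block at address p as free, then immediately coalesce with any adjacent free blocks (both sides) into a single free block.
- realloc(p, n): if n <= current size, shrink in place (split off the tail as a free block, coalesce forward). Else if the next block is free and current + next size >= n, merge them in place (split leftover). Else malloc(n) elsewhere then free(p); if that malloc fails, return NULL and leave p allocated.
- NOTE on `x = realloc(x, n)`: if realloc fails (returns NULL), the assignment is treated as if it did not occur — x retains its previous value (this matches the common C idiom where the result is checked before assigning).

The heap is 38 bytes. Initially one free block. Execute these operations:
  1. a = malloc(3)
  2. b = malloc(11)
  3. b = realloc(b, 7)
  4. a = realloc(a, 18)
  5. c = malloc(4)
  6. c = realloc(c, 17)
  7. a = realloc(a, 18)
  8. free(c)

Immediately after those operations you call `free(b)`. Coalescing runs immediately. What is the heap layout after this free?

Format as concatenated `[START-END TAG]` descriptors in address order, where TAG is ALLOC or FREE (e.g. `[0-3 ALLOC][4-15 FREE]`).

Answer: [0-9 FREE][10-27 ALLOC][28-37 FREE]

Derivation:
Op 1: a = malloc(3) -> a = 0; heap: [0-2 ALLOC][3-37 FREE]
Op 2: b = malloc(11) -> b = 3; heap: [0-2 ALLOC][3-13 ALLOC][14-37 FREE]
Op 3: b = realloc(b, 7) -> b = 3; heap: [0-2 ALLOC][3-9 ALLOC][10-37 FREE]
Op 4: a = realloc(a, 18) -> a = 10; heap: [0-2 FREE][3-9 ALLOC][10-27 ALLOC][28-37 FREE]
Op 5: c = malloc(4) -> c = 28; heap: [0-2 FREE][3-9 ALLOC][10-27 ALLOC][28-31 ALLOC][32-37 FREE]
Op 6: c = realloc(c, 17) -> NULL (c unchanged); heap: [0-2 FREE][3-9 ALLOC][10-27 ALLOC][28-31 ALLOC][32-37 FREE]
Op 7: a = realloc(a, 18) -> a = 10; heap: [0-2 FREE][3-9 ALLOC][10-27 ALLOC][28-31 ALLOC][32-37 FREE]
Op 8: free(c) -> (freed c); heap: [0-2 FREE][3-9 ALLOC][10-27 ALLOC][28-37 FREE]
free(b): b = 3 -> block [3-9 ALLOC]; mark free, coalesce with adjacent free neighbors -> [0-9 FREE][10-27 ALLOC][28-37 FREE]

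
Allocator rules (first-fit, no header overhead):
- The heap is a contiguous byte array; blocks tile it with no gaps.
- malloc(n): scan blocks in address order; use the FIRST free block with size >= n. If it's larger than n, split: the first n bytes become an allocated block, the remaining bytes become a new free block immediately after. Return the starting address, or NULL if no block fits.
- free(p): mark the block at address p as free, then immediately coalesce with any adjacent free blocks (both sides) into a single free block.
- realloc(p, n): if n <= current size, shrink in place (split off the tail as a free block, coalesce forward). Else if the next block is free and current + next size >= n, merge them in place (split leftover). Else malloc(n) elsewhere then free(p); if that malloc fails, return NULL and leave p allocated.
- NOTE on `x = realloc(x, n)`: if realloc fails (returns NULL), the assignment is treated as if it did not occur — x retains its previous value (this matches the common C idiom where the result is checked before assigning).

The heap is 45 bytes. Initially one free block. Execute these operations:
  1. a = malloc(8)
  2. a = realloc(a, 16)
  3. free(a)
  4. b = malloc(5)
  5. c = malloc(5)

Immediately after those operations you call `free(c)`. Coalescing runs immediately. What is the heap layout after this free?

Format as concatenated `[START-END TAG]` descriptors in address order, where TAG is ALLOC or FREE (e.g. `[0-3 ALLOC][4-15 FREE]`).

Answer: [0-4 ALLOC][5-44 FREE]

Derivation:
Op 1: a = malloc(8) -> a = 0; heap: [0-7 ALLOC][8-44 FREE]
Op 2: a = realloc(a, 16) -> a = 0; heap: [0-15 ALLOC][16-44 FREE]
Op 3: free(a) -> (freed a); heap: [0-44 FREE]
Op 4: b = malloc(5) -> b = 0; heap: [0-4 ALLOC][5-44 FREE]
Op 5: c = malloc(5) -> c = 5; heap: [0-4 ALLOC][5-9 ALLOC][10-44 FREE]
free(c): c = 5 -> block [5-9 ALLOC]; mark free, coalesce with adjacent free neighbors -> [0-4 ALLOC][5-44 FREE]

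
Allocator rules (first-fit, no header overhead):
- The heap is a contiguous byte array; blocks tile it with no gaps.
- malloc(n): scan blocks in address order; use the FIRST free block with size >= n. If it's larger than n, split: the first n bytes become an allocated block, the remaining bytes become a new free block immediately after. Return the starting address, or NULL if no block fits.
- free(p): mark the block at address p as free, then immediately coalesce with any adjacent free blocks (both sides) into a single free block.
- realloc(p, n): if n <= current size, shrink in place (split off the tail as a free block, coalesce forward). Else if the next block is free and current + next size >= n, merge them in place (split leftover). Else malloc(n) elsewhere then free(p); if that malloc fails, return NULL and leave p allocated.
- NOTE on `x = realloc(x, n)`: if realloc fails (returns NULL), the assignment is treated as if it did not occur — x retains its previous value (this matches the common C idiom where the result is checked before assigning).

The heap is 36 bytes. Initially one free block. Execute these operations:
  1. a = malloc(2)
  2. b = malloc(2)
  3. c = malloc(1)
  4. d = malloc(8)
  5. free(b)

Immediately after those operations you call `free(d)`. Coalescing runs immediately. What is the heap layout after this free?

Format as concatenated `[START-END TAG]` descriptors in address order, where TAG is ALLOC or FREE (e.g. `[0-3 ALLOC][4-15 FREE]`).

Op 1: a = malloc(2) -> a = 0; heap: [0-1 ALLOC][2-35 FREE]
Op 2: b = malloc(2) -> b = 2; heap: [0-1 ALLOC][2-3 ALLOC][4-35 FREE]
Op 3: c = malloc(1) -> c = 4; heap: [0-1 ALLOC][2-3 ALLOC][4-4 ALLOC][5-35 FREE]
Op 4: d = malloc(8) -> d = 5; heap: [0-1 ALLOC][2-3 ALLOC][4-4 ALLOC][5-12 ALLOC][13-35 FREE]
Op 5: free(b) -> (freed b); heap: [0-1 ALLOC][2-3 FREE][4-4 ALLOC][5-12 ALLOC][13-35 FREE]
free(d): d = 5 -> block [5-12 ALLOC]; mark free, coalesce with adjacent free neighbors -> [0-1 ALLOC][2-3 FREE][4-4 ALLOC][5-35 FREE]

Answer: [0-1 ALLOC][2-3 FREE][4-4 ALLOC][5-35 FREE]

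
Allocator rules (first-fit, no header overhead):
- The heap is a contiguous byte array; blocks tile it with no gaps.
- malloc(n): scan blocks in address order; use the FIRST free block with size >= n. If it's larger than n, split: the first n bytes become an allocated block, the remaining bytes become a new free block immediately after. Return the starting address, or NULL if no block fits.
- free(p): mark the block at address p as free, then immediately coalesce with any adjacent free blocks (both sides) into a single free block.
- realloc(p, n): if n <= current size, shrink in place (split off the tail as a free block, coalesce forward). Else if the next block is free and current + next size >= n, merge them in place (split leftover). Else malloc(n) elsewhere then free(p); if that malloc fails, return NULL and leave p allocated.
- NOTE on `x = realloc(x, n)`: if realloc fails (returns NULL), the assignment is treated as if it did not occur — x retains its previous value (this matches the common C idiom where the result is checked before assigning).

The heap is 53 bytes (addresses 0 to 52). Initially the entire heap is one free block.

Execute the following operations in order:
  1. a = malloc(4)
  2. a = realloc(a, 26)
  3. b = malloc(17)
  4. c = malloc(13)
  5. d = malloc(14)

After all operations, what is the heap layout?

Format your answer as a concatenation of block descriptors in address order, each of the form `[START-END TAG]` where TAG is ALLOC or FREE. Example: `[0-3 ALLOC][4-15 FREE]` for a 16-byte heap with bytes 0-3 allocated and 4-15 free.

Answer: [0-25 ALLOC][26-42 ALLOC][43-52 FREE]

Derivation:
Op 1: a = malloc(4) -> a = 0; heap: [0-3 ALLOC][4-52 FREE]
Op 2: a = realloc(a, 26) -> a = 0; heap: [0-25 ALLOC][26-52 FREE]
Op 3: b = malloc(17) -> b = 26; heap: [0-25 ALLOC][26-42 ALLOC][43-52 FREE]
Op 4: c = malloc(13) -> c = NULL; heap: [0-25 ALLOC][26-42 ALLOC][43-52 FREE]
Op 5: d = malloc(14) -> d = NULL; heap: [0-25 ALLOC][26-42 ALLOC][43-52 FREE]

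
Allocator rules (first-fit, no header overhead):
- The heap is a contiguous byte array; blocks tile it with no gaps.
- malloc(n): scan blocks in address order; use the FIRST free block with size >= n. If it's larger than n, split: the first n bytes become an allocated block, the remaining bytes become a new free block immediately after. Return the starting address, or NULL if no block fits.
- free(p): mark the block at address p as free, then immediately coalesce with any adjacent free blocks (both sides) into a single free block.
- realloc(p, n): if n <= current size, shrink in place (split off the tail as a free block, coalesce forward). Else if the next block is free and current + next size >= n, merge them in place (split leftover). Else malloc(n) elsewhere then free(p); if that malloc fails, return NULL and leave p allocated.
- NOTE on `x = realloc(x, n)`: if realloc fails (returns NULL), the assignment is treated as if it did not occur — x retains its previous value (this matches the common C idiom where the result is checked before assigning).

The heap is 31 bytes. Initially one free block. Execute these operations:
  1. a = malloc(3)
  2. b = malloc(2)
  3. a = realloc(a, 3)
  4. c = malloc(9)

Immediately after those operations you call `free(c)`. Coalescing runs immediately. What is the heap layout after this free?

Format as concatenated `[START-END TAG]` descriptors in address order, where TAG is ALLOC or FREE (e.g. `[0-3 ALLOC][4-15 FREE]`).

Answer: [0-2 ALLOC][3-4 ALLOC][5-30 FREE]

Derivation:
Op 1: a = malloc(3) -> a = 0; heap: [0-2 ALLOC][3-30 FREE]
Op 2: b = malloc(2) -> b = 3; heap: [0-2 ALLOC][3-4 ALLOC][5-30 FREE]
Op 3: a = realloc(a, 3) -> a = 0; heap: [0-2 ALLOC][3-4 ALLOC][5-30 FREE]
Op 4: c = malloc(9) -> c = 5; heap: [0-2 ALLOC][3-4 ALLOC][5-13 ALLOC][14-30 FREE]
free(c): c = 5 -> block [5-13 ALLOC]; mark free, coalesce with adjacent free neighbors -> [0-2 ALLOC][3-4 ALLOC][5-30 FREE]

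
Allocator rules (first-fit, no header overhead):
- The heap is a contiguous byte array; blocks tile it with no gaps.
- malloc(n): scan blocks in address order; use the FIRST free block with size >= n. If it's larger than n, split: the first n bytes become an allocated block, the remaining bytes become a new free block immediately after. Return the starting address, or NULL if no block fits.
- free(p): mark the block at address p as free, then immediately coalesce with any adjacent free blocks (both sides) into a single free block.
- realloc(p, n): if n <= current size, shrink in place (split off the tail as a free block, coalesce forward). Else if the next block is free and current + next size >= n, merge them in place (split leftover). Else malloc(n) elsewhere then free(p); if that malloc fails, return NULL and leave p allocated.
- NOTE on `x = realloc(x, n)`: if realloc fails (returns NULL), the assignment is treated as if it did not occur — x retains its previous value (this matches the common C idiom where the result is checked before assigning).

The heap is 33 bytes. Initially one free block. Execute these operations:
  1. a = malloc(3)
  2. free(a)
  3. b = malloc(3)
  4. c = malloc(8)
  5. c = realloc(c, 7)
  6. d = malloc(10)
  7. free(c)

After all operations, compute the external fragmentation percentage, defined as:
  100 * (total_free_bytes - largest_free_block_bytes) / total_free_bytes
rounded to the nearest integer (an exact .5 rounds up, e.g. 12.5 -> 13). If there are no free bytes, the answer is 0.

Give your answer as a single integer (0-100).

Answer: 35

Derivation:
Op 1: a = malloc(3) -> a = 0; heap: [0-2 ALLOC][3-32 FREE]
Op 2: free(a) -> (freed a); heap: [0-32 FREE]
Op 3: b = malloc(3) -> b = 0; heap: [0-2 ALLOC][3-32 FREE]
Op 4: c = malloc(8) -> c = 3; heap: [0-2 ALLOC][3-10 ALLOC][11-32 FREE]
Op 5: c = realloc(c, 7) -> c = 3; heap: [0-2 ALLOC][3-9 ALLOC][10-32 FREE]
Op 6: d = malloc(10) -> d = 10; heap: [0-2 ALLOC][3-9 ALLOC][10-19 ALLOC][20-32 FREE]
Op 7: free(c) -> (freed c); heap: [0-2 ALLOC][3-9 FREE][10-19 ALLOC][20-32 FREE]
Free blocks: [7 13] total_free=20 largest=13 -> 100*(20-13)/20 = 700/20 = 35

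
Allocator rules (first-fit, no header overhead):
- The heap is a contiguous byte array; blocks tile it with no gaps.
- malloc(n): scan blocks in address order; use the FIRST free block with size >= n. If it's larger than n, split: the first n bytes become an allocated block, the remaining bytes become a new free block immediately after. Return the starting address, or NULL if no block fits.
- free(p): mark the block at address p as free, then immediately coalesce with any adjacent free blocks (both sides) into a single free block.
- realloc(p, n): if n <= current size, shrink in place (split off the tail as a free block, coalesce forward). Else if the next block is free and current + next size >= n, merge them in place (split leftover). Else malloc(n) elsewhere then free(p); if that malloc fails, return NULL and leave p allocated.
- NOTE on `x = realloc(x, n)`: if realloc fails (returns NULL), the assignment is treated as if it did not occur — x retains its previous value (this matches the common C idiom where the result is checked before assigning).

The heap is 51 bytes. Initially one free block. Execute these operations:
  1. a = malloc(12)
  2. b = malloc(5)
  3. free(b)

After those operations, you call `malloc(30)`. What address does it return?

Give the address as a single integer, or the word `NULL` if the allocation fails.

Op 1: a = malloc(12) -> a = 0; heap: [0-11 ALLOC][12-50 FREE]
Op 2: b = malloc(5) -> b = 12; heap: [0-11 ALLOC][12-16 ALLOC][17-50 FREE]
Op 3: free(b) -> (freed b); heap: [0-11 ALLOC][12-50 FREE]
malloc(30): first-fit scan over [0-11 ALLOC][12-50 FREE] -> 12

Answer: 12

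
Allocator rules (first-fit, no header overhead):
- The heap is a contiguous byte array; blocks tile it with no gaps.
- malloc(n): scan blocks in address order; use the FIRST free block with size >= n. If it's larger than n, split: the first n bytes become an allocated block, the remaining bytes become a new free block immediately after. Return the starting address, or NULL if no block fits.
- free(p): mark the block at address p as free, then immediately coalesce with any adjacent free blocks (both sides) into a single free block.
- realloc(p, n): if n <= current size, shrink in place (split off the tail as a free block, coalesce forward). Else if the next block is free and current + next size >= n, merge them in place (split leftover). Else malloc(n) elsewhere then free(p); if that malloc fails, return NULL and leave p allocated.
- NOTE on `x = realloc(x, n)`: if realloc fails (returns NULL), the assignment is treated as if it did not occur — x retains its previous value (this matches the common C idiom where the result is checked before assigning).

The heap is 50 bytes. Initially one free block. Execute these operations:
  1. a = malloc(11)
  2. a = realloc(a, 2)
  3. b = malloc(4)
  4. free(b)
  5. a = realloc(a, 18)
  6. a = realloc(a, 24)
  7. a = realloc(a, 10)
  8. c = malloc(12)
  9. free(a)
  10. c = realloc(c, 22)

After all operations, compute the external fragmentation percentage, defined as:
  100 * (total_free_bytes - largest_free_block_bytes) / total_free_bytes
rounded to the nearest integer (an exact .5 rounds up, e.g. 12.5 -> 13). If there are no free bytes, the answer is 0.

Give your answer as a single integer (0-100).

Answer: 36

Derivation:
Op 1: a = malloc(11) -> a = 0; heap: [0-10 ALLOC][11-49 FREE]
Op 2: a = realloc(a, 2) -> a = 0; heap: [0-1 ALLOC][2-49 FREE]
Op 3: b = malloc(4) -> b = 2; heap: [0-1 ALLOC][2-5 ALLOC][6-49 FREE]
Op 4: free(b) -> (freed b); heap: [0-1 ALLOC][2-49 FREE]
Op 5: a = realloc(a, 18) -> a = 0; heap: [0-17 ALLOC][18-49 FREE]
Op 6: a = realloc(a, 24) -> a = 0; heap: [0-23 ALLOC][24-49 FREE]
Op 7: a = realloc(a, 10) -> a = 0; heap: [0-9 ALLOC][10-49 FREE]
Op 8: c = malloc(12) -> c = 10; heap: [0-9 ALLOC][10-21 ALLOC][22-49 FREE]
Op 9: free(a) -> (freed a); heap: [0-9 FREE][10-21 ALLOC][22-49 FREE]
Op 10: c = realloc(c, 22) -> c = 10; heap: [0-9 FREE][10-31 ALLOC][32-49 FREE]
Free blocks: [10 18] total_free=28 largest=18 -> 100*(28-18)/28 = 1000/28 ≈ 35.714 -> rounds to 36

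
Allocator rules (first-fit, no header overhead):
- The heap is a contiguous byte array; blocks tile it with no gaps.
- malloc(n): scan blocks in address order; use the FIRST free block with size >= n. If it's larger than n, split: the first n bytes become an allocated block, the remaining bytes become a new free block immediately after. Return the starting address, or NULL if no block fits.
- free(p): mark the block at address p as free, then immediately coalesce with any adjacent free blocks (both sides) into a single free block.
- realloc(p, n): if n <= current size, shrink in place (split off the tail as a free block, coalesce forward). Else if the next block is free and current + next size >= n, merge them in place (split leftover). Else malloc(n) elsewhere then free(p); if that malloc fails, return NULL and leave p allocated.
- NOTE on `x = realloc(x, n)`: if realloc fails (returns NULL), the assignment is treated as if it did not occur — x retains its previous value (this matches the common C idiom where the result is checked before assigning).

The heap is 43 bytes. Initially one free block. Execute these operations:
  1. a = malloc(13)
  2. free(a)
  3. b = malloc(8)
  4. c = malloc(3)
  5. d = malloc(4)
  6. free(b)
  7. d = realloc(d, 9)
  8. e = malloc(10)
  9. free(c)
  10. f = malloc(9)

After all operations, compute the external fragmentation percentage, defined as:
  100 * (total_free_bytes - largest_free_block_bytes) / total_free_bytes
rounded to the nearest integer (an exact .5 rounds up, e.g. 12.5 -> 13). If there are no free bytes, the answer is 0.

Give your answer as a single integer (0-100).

Op 1: a = malloc(13) -> a = 0; heap: [0-12 ALLOC][13-42 FREE]
Op 2: free(a) -> (freed a); heap: [0-42 FREE]
Op 3: b = malloc(8) -> b = 0; heap: [0-7 ALLOC][8-42 FREE]
Op 4: c = malloc(3) -> c = 8; heap: [0-7 ALLOC][8-10 ALLOC][11-42 FREE]
Op 5: d = malloc(4) -> d = 11; heap: [0-7 ALLOC][8-10 ALLOC][11-14 ALLOC][15-42 FREE]
Op 6: free(b) -> (freed b); heap: [0-7 FREE][8-10 ALLOC][11-14 ALLOC][15-42 FREE]
Op 7: d = realloc(d, 9) -> d = 11; heap: [0-7 FREE][8-10 ALLOC][11-19 ALLOC][20-42 FREE]
Op 8: e = malloc(10) -> e = 20; heap: [0-7 FREE][8-10 ALLOC][11-19 ALLOC][20-29 ALLOC][30-42 FREE]
Op 9: free(c) -> (freed c); heap: [0-10 FREE][11-19 ALLOC][20-29 ALLOC][30-42 FREE]
Op 10: f = malloc(9) -> f = 0; heap: [0-8 ALLOC][9-10 FREE][11-19 ALLOC][20-29 ALLOC][30-42 FREE]
Free blocks: [2 13] total_free=15 largest=13 -> 100*(15-13)/15 = 200/15 ≈ 13.333 -> rounds to 13

Answer: 13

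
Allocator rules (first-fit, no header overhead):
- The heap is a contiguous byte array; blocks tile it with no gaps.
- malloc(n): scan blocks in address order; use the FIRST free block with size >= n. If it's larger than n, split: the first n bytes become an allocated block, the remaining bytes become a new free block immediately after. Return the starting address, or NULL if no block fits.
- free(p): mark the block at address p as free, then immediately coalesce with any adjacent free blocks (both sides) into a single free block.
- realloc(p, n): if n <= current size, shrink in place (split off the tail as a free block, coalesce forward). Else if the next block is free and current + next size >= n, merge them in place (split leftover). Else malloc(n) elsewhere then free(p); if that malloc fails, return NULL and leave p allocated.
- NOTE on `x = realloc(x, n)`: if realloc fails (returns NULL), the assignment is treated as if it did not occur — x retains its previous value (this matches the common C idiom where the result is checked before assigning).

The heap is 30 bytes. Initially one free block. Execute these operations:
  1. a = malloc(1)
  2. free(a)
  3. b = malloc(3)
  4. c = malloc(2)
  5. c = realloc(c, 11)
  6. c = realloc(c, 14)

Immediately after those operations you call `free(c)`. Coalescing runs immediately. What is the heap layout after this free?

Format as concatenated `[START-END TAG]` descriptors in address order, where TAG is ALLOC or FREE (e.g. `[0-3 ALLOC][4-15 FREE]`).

Op 1: a = malloc(1) -> a = 0; heap: [0-0 ALLOC][1-29 FREE]
Op 2: free(a) -> (freed a); heap: [0-29 FREE]
Op 3: b = malloc(3) -> b = 0; heap: [0-2 ALLOC][3-29 FREE]
Op 4: c = malloc(2) -> c = 3; heap: [0-2 ALLOC][3-4 ALLOC][5-29 FREE]
Op 5: c = realloc(c, 11) -> c = 3; heap: [0-2 ALLOC][3-13 ALLOC][14-29 FREE]
Op 6: c = realloc(c, 14) -> c = 3; heap: [0-2 ALLOC][3-16 ALLOC][17-29 FREE]
free(c): c = 3 -> block [3-16 ALLOC]; mark free, coalesce with adjacent free neighbors -> [0-2 ALLOC][3-29 FREE]

Answer: [0-2 ALLOC][3-29 FREE]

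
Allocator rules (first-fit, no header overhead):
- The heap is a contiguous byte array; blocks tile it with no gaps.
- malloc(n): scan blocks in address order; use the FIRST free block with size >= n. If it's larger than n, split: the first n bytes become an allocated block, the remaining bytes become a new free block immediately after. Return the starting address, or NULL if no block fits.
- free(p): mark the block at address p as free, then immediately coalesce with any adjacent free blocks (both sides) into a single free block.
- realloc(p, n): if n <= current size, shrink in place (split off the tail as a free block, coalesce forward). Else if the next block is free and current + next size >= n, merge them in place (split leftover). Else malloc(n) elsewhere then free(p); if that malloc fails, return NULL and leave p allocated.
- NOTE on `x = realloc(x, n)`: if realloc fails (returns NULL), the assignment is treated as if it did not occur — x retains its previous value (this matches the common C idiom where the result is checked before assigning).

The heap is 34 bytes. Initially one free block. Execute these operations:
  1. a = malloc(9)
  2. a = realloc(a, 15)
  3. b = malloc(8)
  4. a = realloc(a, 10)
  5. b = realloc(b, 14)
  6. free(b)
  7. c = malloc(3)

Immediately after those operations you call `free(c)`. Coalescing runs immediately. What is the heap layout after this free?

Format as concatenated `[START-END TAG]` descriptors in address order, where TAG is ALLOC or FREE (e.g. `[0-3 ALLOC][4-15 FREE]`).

Op 1: a = malloc(9) -> a = 0; heap: [0-8 ALLOC][9-33 FREE]
Op 2: a = realloc(a, 15) -> a = 0; heap: [0-14 ALLOC][15-33 FREE]
Op 3: b = malloc(8) -> b = 15; heap: [0-14 ALLOC][15-22 ALLOC][23-33 FREE]
Op 4: a = realloc(a, 10) -> a = 0; heap: [0-9 ALLOC][10-14 FREE][15-22 ALLOC][23-33 FREE]
Op 5: b = realloc(b, 14) -> b = 15; heap: [0-9 ALLOC][10-14 FREE][15-28 ALLOC][29-33 FREE]
Op 6: free(b) -> (freed b); heap: [0-9 ALLOC][10-33 FREE]
Op 7: c = malloc(3) -> c = 10; heap: [0-9 ALLOC][10-12 ALLOC][13-33 FREE]
free(c): c = 10 -> block [10-12 ALLOC]; mark free, coalesce with adjacent free neighbors -> [0-9 ALLOC][10-33 FREE]

Answer: [0-9 ALLOC][10-33 FREE]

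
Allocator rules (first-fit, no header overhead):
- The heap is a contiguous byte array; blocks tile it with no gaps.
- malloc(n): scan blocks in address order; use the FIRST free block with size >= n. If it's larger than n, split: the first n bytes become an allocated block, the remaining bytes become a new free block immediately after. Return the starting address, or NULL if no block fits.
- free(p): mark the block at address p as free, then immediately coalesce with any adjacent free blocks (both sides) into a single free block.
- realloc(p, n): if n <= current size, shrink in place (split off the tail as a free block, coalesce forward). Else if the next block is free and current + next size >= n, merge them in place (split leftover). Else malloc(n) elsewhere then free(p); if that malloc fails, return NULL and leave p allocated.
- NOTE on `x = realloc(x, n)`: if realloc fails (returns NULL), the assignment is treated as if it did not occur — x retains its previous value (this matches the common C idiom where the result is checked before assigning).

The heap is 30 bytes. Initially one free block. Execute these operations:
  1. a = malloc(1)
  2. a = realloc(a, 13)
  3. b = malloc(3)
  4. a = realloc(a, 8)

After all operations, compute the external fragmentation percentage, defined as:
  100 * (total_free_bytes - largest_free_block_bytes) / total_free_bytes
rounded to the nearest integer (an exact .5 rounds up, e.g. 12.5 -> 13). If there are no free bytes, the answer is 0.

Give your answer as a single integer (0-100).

Answer: 26

Derivation:
Op 1: a = malloc(1) -> a = 0; heap: [0-0 ALLOC][1-29 FREE]
Op 2: a = realloc(a, 13) -> a = 0; heap: [0-12 ALLOC][13-29 FREE]
Op 3: b = malloc(3) -> b = 13; heap: [0-12 ALLOC][13-15 ALLOC][16-29 FREE]
Op 4: a = realloc(a, 8) -> a = 0; heap: [0-7 ALLOC][8-12 FREE][13-15 ALLOC][16-29 FREE]
Free blocks: [5 14] total_free=19 largest=14 -> 100*(19-14)/19 = 500/19 ≈ 26.316 -> rounds to 26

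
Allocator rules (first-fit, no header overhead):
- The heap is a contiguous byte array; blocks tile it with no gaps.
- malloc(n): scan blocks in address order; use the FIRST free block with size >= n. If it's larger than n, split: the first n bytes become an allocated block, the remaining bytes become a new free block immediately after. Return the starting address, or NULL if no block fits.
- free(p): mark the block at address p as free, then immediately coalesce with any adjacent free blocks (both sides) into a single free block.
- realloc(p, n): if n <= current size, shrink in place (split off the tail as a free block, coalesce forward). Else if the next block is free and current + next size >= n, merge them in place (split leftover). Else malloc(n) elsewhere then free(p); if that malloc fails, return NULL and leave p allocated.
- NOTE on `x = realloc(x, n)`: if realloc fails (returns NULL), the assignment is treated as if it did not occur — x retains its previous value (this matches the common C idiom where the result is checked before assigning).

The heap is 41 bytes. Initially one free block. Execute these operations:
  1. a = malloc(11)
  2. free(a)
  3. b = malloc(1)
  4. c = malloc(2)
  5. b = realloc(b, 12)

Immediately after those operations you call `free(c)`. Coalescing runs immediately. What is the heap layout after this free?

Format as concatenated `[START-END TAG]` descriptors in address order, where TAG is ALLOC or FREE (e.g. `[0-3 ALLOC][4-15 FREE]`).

Answer: [0-2 FREE][3-14 ALLOC][15-40 FREE]

Derivation:
Op 1: a = malloc(11) -> a = 0; heap: [0-10 ALLOC][11-40 FREE]
Op 2: free(a) -> (freed a); heap: [0-40 FREE]
Op 3: b = malloc(1) -> b = 0; heap: [0-0 ALLOC][1-40 FREE]
Op 4: c = malloc(2) -> c = 1; heap: [0-0 ALLOC][1-2 ALLOC][3-40 FREE]
Op 5: b = realloc(b, 12) -> b = 3; heap: [0-0 FREE][1-2 ALLOC][3-14 ALLOC][15-40 FREE]
free(c): c = 1 -> block [1-2 ALLOC]; mark free, coalesce with adjacent free neighbors -> [0-2 FREE][3-14 ALLOC][15-40 FREE]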